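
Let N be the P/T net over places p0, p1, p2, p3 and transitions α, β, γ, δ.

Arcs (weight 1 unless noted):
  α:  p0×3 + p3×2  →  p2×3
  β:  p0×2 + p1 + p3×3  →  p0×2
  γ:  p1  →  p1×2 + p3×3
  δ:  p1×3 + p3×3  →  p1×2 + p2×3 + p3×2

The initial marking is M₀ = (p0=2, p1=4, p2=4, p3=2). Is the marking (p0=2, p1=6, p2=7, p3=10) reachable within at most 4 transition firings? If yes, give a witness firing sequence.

step 1: fire γ:  (p0=2, p1=4, p2=4, p3=2) → (p0=2, p1=5, p2=4, p3=5)
step 2: fire γ:  (p0=2, p1=5, p2=4, p3=5) → (p0=2, p1=6, p2=4, p3=8)
step 3: fire γ:  (p0=2, p1=6, p2=4, p3=8) → (p0=2, p1=7, p2=4, p3=11)
step 4: fire δ:  (p0=2, p1=7, p2=4, p3=11) → (p0=2, p1=6, p2=7, p3=10)

YES — reachable via ⟨γ, γ, γ, δ⟩ (4 firings)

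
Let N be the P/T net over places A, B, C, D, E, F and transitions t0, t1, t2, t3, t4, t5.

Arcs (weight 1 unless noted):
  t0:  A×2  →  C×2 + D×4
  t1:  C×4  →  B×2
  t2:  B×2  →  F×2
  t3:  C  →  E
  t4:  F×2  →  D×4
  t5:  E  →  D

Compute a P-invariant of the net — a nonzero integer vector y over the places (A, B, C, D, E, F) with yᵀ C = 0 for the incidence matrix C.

Incidence matrix C (rows=places, cols=transitions):
       t0   t1   t2   t3   t4   t5
    A  -2    0    0    0    0    0
    B   0    2   -2    0    0    0
    C   2   -4    0   -1    0    0
    D   4    0    0    0    4    1
    E   0    0    0    1    0   -1
    F   0    0    2    0   -2    0

Candidate y = [3, 2, 1, 1, 1, 2]; check y·C column-wise:
  col t0: 3·-2 + 2·0 + 1·2 + 1·4 + 1·0 + 2·0 = 0
  col t1: 3·0 + 2·2 + 1·-4 + 1·0 + 1·0 + 2·0 = 0
  col t2: 3·0 + 2·-2 + 1·0 + 1·0 + 1·0 + 2·2 = 0
  col t3: 3·0 + 2·0 + 1·-1 + 1·0 + 1·1 + 2·0 = 0
  col t4: 3·0 + 2·0 + 1·0 + 1·4 + 1·0 + 2·-2 = 0
  col t5: 3·0 + 2·0 + 1·0 + 1·1 + 1·-1 + 2·0 = 0

y = (A:3, B:2, C:1, D:1, E:1, F:2)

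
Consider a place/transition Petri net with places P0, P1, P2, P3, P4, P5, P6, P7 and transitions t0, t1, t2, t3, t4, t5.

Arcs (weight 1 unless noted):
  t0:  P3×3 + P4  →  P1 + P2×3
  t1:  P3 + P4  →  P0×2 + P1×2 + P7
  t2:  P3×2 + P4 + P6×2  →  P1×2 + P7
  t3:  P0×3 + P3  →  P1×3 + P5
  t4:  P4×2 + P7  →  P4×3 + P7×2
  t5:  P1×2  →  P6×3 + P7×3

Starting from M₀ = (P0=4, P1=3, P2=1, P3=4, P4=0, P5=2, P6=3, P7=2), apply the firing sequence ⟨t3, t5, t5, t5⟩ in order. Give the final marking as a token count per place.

(P0=1, P1=0, P2=1, P3=3, P4=0, P5=3, P6=12, P7=11)

step 1: fire t3:  (P0=4, P1=3, P2=1, P3=4, P4=0, P5=2, P6=3, P7=2) → (P0=1, P1=6, P2=1, P3=3, P4=0, P5=3, P6=3, P7=2)
step 2: fire t5:  (P0=1, P1=6, P2=1, P3=3, P4=0, P5=3, P6=3, P7=2) → (P0=1, P1=4, P2=1, P3=3, P4=0, P5=3, P6=6, P7=5)
step 3: fire t5:  (P0=1, P1=4, P2=1, P3=3, P4=0, P5=3, P6=6, P7=5) → (P0=1, P1=2, P2=1, P3=3, P4=0, P5=3, P6=9, P7=8)
step 4: fire t5:  (P0=1, P1=2, P2=1, P3=3, P4=0, P5=3, P6=9, P7=8) → (P0=1, P1=0, P2=1, P3=3, P4=0, P5=3, P6=12, P7=11)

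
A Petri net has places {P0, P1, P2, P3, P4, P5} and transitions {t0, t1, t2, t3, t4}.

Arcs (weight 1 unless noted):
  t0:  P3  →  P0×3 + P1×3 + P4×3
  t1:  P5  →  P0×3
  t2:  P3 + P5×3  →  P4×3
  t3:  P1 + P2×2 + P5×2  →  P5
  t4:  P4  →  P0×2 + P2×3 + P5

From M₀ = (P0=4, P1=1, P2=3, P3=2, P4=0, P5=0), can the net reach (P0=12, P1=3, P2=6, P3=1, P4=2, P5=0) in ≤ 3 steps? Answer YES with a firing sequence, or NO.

NO — not reachable within 3 firings

depth 0: 1 marking
depth 1: 2 markings reached so far
depth 2: 4 markings reached so far
depth 3: 7 markings reached so far
target is not among the 7 markings reachable within 3 steps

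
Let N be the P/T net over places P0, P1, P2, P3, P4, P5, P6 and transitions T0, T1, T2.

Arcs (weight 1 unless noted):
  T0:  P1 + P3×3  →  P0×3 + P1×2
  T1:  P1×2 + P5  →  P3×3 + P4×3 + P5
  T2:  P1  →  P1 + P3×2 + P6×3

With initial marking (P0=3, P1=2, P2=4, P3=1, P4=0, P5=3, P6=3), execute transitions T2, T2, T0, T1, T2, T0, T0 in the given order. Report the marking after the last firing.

(P0=12, P1=3, P2=4, P3=1, P4=3, P5=3, P6=12)

step 1: fire T2:  (P0=3, P1=2, P2=4, P3=1, P4=0, P5=3, P6=3) → (P0=3, P1=2, P2=4, P3=3, P4=0, P5=3, P6=6)
step 2: fire T2:  (P0=3, P1=2, P2=4, P3=3, P4=0, P5=3, P6=6) → (P0=3, P1=2, P2=4, P3=5, P4=0, P5=3, P6=9)
step 3: fire T0:  (P0=3, P1=2, P2=4, P3=5, P4=0, P5=3, P6=9) → (P0=6, P1=3, P2=4, P3=2, P4=0, P5=3, P6=9)
step 4: fire T1:  (P0=6, P1=3, P2=4, P3=2, P4=0, P5=3, P6=9) → (P0=6, P1=1, P2=4, P3=5, P4=3, P5=3, P6=9)
step 5: fire T2:  (P0=6, P1=1, P2=4, P3=5, P4=3, P5=3, P6=9) → (P0=6, P1=1, P2=4, P3=7, P4=3, P5=3, P6=12)
step 6: fire T0:  (P0=6, P1=1, P2=4, P3=7, P4=3, P5=3, P6=12) → (P0=9, P1=2, P2=4, P3=4, P4=3, P5=3, P6=12)
step 7: fire T0:  (P0=9, P1=2, P2=4, P3=4, P4=3, P5=3, P6=12) → (P0=12, P1=3, P2=4, P3=1, P4=3, P5=3, P6=12)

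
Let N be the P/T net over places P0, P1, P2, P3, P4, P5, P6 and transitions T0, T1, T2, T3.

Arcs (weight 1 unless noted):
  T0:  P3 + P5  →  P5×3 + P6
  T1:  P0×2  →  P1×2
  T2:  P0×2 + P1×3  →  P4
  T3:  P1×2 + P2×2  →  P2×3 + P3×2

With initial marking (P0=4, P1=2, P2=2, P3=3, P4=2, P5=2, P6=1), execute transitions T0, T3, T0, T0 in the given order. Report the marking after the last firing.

step 1: fire T0:  (P0=4, P1=2, P2=2, P3=3, P4=2, P5=2, P6=1) → (P0=4, P1=2, P2=2, P3=2, P4=2, P5=4, P6=2)
step 2: fire T3:  (P0=4, P1=2, P2=2, P3=2, P4=2, P5=4, P6=2) → (P0=4, P1=0, P2=3, P3=4, P4=2, P5=4, P6=2)
step 3: fire T0:  (P0=4, P1=0, P2=3, P3=4, P4=2, P5=4, P6=2) → (P0=4, P1=0, P2=3, P3=3, P4=2, P5=6, P6=3)
step 4: fire T0:  (P0=4, P1=0, P2=3, P3=3, P4=2, P5=6, P6=3) → (P0=4, P1=0, P2=3, P3=2, P4=2, P5=8, P6=4)

(P0=4, P1=0, P2=3, P3=2, P4=2, P5=8, P6=4)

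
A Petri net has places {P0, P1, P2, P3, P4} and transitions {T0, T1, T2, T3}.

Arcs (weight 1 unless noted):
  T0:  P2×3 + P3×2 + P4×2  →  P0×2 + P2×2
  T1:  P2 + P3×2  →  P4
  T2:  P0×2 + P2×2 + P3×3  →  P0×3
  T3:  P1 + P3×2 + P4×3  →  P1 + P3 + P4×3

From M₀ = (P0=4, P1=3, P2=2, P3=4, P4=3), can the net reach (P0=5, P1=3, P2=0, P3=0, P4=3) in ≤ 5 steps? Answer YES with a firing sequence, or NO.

step 1: fire T3:  (P0=4, P1=3, P2=2, P3=4, P4=3) → (P0=4, P1=3, P2=2, P3=3, P4=3)
step 2: fire T2:  (P0=4, P1=3, P2=2, P3=3, P4=3) → (P0=5, P1=3, P2=0, P3=0, P4=3)

YES — reachable via ⟨T3, T2⟩ (2 firings)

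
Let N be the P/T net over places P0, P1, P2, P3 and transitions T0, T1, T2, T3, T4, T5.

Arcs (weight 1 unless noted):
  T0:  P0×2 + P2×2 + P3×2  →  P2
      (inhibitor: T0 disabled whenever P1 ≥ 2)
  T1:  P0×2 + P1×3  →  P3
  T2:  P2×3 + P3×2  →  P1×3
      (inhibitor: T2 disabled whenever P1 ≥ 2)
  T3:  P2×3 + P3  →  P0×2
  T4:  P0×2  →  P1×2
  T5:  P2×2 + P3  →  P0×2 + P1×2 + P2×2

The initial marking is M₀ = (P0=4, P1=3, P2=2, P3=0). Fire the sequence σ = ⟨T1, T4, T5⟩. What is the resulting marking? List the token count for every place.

(P0=2, P1=4, P2=2, P3=0)

step 1: fire T1:  (P0=4, P1=3, P2=2, P3=0) → (P0=2, P1=0, P2=2, P3=1)
step 2: fire T4:  (P0=2, P1=0, P2=2, P3=1) → (P0=0, P1=2, P2=2, P3=1)
step 3: fire T5:  (P0=0, P1=2, P2=2, P3=1) → (P0=2, P1=4, P2=2, P3=0)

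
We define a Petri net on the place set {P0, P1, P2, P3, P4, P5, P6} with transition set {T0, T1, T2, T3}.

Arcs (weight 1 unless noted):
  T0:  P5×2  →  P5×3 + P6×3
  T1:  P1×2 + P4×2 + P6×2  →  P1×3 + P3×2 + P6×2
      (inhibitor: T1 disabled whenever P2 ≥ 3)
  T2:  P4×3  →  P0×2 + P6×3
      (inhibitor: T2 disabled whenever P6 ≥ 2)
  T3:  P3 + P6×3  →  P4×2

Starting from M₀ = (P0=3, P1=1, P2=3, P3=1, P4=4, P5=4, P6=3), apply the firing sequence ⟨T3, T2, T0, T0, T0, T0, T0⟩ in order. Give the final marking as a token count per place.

step 1: fire T3:  (P0=3, P1=1, P2=3, P3=1, P4=4, P5=4, P6=3) → (P0=3, P1=1, P2=3, P3=0, P4=6, P5=4, P6=0)
step 2: fire T2:  (P0=3, P1=1, P2=3, P3=0, P4=6, P5=4, P6=0) → (P0=5, P1=1, P2=3, P3=0, P4=3, P5=4, P6=3)
step 3: fire T0:  (P0=5, P1=1, P2=3, P3=0, P4=3, P5=4, P6=3) → (P0=5, P1=1, P2=3, P3=0, P4=3, P5=5, P6=6)
step 4: fire T0:  (P0=5, P1=1, P2=3, P3=0, P4=3, P5=5, P6=6) → (P0=5, P1=1, P2=3, P3=0, P4=3, P5=6, P6=9)
step 5: fire T0:  (P0=5, P1=1, P2=3, P3=0, P4=3, P5=6, P6=9) → (P0=5, P1=1, P2=3, P3=0, P4=3, P5=7, P6=12)
step 6: fire T0:  (P0=5, P1=1, P2=3, P3=0, P4=3, P5=7, P6=12) → (P0=5, P1=1, P2=3, P3=0, P4=3, P5=8, P6=15)
step 7: fire T0:  (P0=5, P1=1, P2=3, P3=0, P4=3, P5=8, P6=15) → (P0=5, P1=1, P2=3, P3=0, P4=3, P5=9, P6=18)

(P0=5, P1=1, P2=3, P3=0, P4=3, P5=9, P6=18)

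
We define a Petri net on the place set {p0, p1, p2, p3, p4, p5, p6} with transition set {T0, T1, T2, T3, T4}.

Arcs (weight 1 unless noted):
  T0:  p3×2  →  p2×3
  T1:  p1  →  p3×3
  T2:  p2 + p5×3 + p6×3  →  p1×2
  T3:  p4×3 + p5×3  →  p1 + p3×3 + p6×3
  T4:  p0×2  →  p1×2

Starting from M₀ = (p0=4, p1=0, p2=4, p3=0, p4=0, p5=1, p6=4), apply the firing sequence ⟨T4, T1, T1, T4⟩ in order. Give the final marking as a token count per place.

step 1: fire T4:  (p0=4, p1=0, p2=4, p3=0, p4=0, p5=1, p6=4) → (p0=2, p1=2, p2=4, p3=0, p4=0, p5=1, p6=4)
step 2: fire T1:  (p0=2, p1=2, p2=4, p3=0, p4=0, p5=1, p6=4) → (p0=2, p1=1, p2=4, p3=3, p4=0, p5=1, p6=4)
step 3: fire T1:  (p0=2, p1=1, p2=4, p3=3, p4=0, p5=1, p6=4) → (p0=2, p1=0, p2=4, p3=6, p4=0, p5=1, p6=4)
step 4: fire T4:  (p0=2, p1=0, p2=4, p3=6, p4=0, p5=1, p6=4) → (p0=0, p1=2, p2=4, p3=6, p4=0, p5=1, p6=4)

(p0=0, p1=2, p2=4, p3=6, p4=0, p5=1, p6=4)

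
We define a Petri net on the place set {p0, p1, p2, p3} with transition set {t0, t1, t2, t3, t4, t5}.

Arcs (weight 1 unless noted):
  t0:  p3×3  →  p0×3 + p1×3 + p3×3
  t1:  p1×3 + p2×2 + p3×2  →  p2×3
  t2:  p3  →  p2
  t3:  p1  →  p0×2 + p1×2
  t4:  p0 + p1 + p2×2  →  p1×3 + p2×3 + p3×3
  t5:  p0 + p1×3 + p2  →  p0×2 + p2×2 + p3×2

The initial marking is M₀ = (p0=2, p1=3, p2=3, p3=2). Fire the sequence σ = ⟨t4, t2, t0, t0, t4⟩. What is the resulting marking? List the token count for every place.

(p0=6, p1=13, p2=6, p3=7)

step 1: fire t4:  (p0=2, p1=3, p2=3, p3=2) → (p0=1, p1=5, p2=4, p3=5)
step 2: fire t2:  (p0=1, p1=5, p2=4, p3=5) → (p0=1, p1=5, p2=5, p3=4)
step 3: fire t0:  (p0=1, p1=5, p2=5, p3=4) → (p0=4, p1=8, p2=5, p3=4)
step 4: fire t0:  (p0=4, p1=8, p2=5, p3=4) → (p0=7, p1=11, p2=5, p3=4)
step 5: fire t4:  (p0=7, p1=11, p2=5, p3=4) → (p0=6, p1=13, p2=6, p3=7)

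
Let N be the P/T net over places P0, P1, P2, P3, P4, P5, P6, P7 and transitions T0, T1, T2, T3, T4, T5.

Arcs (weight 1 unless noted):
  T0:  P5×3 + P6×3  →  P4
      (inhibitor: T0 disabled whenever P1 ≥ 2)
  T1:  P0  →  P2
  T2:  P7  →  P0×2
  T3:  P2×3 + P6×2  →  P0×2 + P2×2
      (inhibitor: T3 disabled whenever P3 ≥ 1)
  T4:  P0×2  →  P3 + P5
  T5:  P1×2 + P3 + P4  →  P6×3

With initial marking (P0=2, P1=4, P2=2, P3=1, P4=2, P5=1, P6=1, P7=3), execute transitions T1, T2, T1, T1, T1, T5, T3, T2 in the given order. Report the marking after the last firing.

(P0=4, P1=2, P2=5, P3=0, P4=1, P5=1, P6=2, P7=1)

step 1: fire T1:  (P0=2, P1=4, P2=2, P3=1, P4=2, P5=1, P6=1, P7=3) → (P0=1, P1=4, P2=3, P3=1, P4=2, P5=1, P6=1, P7=3)
step 2: fire T2:  (P0=1, P1=4, P2=3, P3=1, P4=2, P5=1, P6=1, P7=3) → (P0=3, P1=4, P2=3, P3=1, P4=2, P5=1, P6=1, P7=2)
step 3: fire T1:  (P0=3, P1=4, P2=3, P3=1, P4=2, P5=1, P6=1, P7=2) → (P0=2, P1=4, P2=4, P3=1, P4=2, P5=1, P6=1, P7=2)
step 4: fire T1:  (P0=2, P1=4, P2=4, P3=1, P4=2, P5=1, P6=1, P7=2) → (P0=1, P1=4, P2=5, P3=1, P4=2, P5=1, P6=1, P7=2)
step 5: fire T1:  (P0=1, P1=4, P2=5, P3=1, P4=2, P5=1, P6=1, P7=2) → (P0=0, P1=4, P2=6, P3=1, P4=2, P5=1, P6=1, P7=2)
step 6: fire T5:  (P0=0, P1=4, P2=6, P3=1, P4=2, P5=1, P6=1, P7=2) → (P0=0, P1=2, P2=6, P3=0, P4=1, P5=1, P6=4, P7=2)
step 7: fire T3:  (P0=0, P1=2, P2=6, P3=0, P4=1, P5=1, P6=4, P7=2) → (P0=2, P1=2, P2=5, P3=0, P4=1, P5=1, P6=2, P7=2)
step 8: fire T2:  (P0=2, P1=2, P2=5, P3=0, P4=1, P5=1, P6=2, P7=2) → (P0=4, P1=2, P2=5, P3=0, P4=1, P5=1, P6=2, P7=1)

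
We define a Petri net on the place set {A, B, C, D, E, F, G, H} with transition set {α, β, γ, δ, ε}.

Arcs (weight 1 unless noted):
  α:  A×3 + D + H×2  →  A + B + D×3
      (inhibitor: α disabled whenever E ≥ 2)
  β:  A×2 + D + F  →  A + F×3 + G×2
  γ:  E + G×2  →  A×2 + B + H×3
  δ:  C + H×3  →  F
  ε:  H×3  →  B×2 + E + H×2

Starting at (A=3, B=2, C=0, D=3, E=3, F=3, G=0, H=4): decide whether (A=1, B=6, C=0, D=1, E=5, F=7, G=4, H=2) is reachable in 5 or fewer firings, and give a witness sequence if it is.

step 1: fire β:  (A=3, B=2, C=0, D=3, E=3, F=3, G=0, H=4) → (A=2, B=2, C=0, D=2, E=3, F=5, G=2, H=4)
step 2: fire β:  (A=2, B=2, C=0, D=2, E=3, F=5, G=2, H=4) → (A=1, B=2, C=0, D=1, E=3, F=7, G=4, H=4)
step 3: fire ε:  (A=1, B=2, C=0, D=1, E=3, F=7, G=4, H=4) → (A=1, B=4, C=0, D=1, E=4, F=7, G=4, H=3)
step 4: fire ε:  (A=1, B=4, C=0, D=1, E=4, F=7, G=4, H=3) → (A=1, B=6, C=0, D=1, E=5, F=7, G=4, H=2)

YES — reachable via ⟨β, β, ε, ε⟩ (4 firings)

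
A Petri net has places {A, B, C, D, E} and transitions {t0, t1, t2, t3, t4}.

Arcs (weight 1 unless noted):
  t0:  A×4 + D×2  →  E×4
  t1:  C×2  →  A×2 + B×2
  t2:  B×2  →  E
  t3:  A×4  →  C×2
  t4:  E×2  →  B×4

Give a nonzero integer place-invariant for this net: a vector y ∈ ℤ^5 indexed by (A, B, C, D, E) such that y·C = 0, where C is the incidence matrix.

y = (A:1, B:1, C:2, D:2, E:2)

Incidence matrix C (rows=places, cols=transitions):
       t0   t1   t2   t3   t4
    A  -4    2    0   -4    0
    B   0    2   -2    0    4
    C   0   -2    0    2    0
    D  -2    0    0    0    0
    E   4    0    1    0   -2

Candidate y = [1, 1, 2, 2, 2]; check y·C column-wise:
  col t0: 1·-4 + 1·0 + 2·0 + 2·-2 + 2·4 = 0
  col t1: 1·2 + 1·2 + 2·-2 + 2·0 + 2·0 = 0
  col t2: 1·0 + 1·-2 + 2·0 + 2·0 + 2·1 = 0
  col t3: 1·-4 + 1·0 + 2·2 + 2·0 + 2·0 = 0
  col t4: 1·0 + 1·4 + 2·0 + 2·0 + 2·-2 = 0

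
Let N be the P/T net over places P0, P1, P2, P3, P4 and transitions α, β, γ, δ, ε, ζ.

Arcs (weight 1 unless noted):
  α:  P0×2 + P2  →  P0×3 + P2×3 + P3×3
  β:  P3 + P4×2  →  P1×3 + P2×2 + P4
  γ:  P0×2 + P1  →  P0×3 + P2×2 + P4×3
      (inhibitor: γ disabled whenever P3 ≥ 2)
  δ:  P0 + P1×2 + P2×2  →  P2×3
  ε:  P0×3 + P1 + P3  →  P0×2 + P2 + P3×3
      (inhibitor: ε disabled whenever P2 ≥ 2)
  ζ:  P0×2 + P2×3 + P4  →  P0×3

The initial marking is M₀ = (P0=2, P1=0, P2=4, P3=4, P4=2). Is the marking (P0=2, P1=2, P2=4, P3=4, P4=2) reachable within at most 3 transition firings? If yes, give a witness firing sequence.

depth 0: 1 marking
depth 1: 4 markings reached so far
depth 2: 9 markings reached so far
depth 3: 16 markings reached so far
target is not among the 16 markings reachable within 3 steps

NO — not reachable within 3 firings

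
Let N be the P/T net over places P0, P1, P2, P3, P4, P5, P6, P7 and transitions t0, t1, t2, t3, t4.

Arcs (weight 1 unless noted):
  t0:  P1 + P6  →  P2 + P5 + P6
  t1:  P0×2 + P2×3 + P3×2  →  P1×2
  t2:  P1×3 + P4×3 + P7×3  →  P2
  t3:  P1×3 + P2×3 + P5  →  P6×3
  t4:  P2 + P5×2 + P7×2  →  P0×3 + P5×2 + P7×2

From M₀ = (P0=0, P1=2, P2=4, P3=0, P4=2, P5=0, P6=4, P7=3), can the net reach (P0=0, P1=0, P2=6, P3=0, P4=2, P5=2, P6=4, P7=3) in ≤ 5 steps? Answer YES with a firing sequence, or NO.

YES — reachable via ⟨t0, t0⟩ (2 firings)

step 1: fire t0:  (P0=0, P1=2, P2=4, P3=0, P4=2, P5=0, P6=4, P7=3) → (P0=0, P1=1, P2=5, P3=0, P4=2, P5=1, P6=4, P7=3)
step 2: fire t0:  (P0=0, P1=1, P2=5, P3=0, P4=2, P5=1, P6=4, P7=3) → (P0=0, P1=0, P2=6, P3=0, P4=2, P5=2, P6=4, P7=3)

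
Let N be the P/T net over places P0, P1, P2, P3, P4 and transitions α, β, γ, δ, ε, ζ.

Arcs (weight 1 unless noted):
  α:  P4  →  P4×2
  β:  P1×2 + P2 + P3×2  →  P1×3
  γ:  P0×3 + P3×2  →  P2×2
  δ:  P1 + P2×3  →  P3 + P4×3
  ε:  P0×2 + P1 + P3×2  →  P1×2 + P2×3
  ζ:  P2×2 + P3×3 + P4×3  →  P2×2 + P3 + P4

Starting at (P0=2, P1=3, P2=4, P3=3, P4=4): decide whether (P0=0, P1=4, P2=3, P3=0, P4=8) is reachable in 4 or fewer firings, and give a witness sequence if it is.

YES — reachable via ⟨α, β, δ, ε⟩ (4 firings)

step 1: fire α:  (P0=2, P1=3, P2=4, P3=3, P4=4) → (P0=2, P1=3, P2=4, P3=3, P4=5)
step 2: fire β:  (P0=2, P1=3, P2=4, P3=3, P4=5) → (P0=2, P1=4, P2=3, P3=1, P4=5)
step 3: fire δ:  (P0=2, P1=4, P2=3, P3=1, P4=5) → (P0=2, P1=3, P2=0, P3=2, P4=8)
step 4: fire ε:  (P0=2, P1=3, P2=0, P3=2, P4=8) → (P0=0, P1=4, P2=3, P3=0, P4=8)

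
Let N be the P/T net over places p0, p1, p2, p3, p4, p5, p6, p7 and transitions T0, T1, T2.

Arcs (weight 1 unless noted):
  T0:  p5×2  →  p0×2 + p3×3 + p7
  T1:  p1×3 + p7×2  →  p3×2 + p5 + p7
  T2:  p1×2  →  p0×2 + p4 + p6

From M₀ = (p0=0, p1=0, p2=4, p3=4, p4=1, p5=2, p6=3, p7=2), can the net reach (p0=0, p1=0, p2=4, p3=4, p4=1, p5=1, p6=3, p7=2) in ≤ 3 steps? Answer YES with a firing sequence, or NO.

depth 0: 1 marking
depth 1: 2 markings reached so far
depth 2: 2 markings reached so far
(frontier empty at depth 2; search complete)
target is not among the 2 markings reachable within 3 steps

NO — not reachable within 3 firings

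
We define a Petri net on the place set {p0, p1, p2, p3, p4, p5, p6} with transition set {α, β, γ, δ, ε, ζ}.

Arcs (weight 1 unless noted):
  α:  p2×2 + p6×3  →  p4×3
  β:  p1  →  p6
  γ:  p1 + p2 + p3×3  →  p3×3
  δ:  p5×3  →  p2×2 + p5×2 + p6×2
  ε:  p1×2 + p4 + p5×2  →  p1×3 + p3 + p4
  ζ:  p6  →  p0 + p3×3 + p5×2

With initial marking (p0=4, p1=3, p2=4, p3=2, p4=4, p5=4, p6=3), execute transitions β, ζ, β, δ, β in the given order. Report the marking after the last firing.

step 1: fire β:  (p0=4, p1=3, p2=4, p3=2, p4=4, p5=4, p6=3) → (p0=4, p1=2, p2=4, p3=2, p4=4, p5=4, p6=4)
step 2: fire ζ:  (p0=4, p1=2, p2=4, p3=2, p4=4, p5=4, p6=4) → (p0=5, p1=2, p2=4, p3=5, p4=4, p5=6, p6=3)
step 3: fire β:  (p0=5, p1=2, p2=4, p3=5, p4=4, p5=6, p6=3) → (p0=5, p1=1, p2=4, p3=5, p4=4, p5=6, p6=4)
step 4: fire δ:  (p0=5, p1=1, p2=4, p3=5, p4=4, p5=6, p6=4) → (p0=5, p1=1, p2=6, p3=5, p4=4, p5=5, p6=6)
step 5: fire β:  (p0=5, p1=1, p2=6, p3=5, p4=4, p5=5, p6=6) → (p0=5, p1=0, p2=6, p3=5, p4=4, p5=5, p6=7)

(p0=5, p1=0, p2=6, p3=5, p4=4, p5=5, p6=7)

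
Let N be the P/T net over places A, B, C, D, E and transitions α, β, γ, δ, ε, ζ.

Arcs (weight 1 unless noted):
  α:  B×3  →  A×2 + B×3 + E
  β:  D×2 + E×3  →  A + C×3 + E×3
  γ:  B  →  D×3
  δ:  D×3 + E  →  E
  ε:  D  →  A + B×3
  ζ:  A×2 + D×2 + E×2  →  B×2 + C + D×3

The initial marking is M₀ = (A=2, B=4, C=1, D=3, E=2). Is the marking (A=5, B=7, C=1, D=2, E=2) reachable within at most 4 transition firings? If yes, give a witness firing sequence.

depth 0: 1 marking
depth 1: 6 markings reached so far
depth 2: 18 markings reached so far
depth 3: 44 markings reached so far
depth 4: 91 markings reached so far
target is not among the 91 markings reachable within 4 steps

NO — not reachable within 4 firings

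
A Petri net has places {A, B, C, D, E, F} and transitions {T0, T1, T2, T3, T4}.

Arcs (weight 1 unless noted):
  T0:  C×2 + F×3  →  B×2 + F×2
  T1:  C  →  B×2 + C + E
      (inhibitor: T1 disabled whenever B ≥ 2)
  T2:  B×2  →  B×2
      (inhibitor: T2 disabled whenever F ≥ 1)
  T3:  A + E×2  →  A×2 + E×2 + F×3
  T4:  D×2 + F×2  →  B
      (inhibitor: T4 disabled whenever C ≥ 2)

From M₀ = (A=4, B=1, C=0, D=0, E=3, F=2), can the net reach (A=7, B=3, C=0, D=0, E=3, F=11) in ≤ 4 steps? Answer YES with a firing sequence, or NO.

depth 0: 1 marking
depth 1: 2 markings reached so far
depth 2: 3 markings reached so far
depth 3: 4 markings reached so far
depth 4: 5 markings reached so far
target is not among the 5 markings reachable within 4 steps

NO — not reachable within 4 firings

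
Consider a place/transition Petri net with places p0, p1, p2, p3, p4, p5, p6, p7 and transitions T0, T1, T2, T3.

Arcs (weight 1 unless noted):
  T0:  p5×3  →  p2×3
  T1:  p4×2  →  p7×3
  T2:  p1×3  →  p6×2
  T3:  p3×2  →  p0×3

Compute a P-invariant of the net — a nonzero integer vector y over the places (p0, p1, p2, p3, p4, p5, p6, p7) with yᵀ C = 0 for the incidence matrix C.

Incidence matrix C (rows=places, cols=transitions):
       T0   T1   T2   T3
   p0   0    0    0    3
   p1   0    0   -3    0
   p2   3    0    0    0
   p3   0    0    0   -2
   p4   0   -2    0    0
   p5  -3    0    0    0
   p6   0    0    2    0
   p7   0    3    0    0

Candidate y = [2, 0, 0, 3, 0, 0, 0, 0]; check y·C column-wise:
  col T0: 2·0 + 0·3 + 3·0 + 0·-3 = 0
  col T1: 2·0 + 3·0 + 0·-2 + 0·3 = 0
  col T2: 2·0 + 0·-3 + 3·0 + 0·2 = 0
  col T3: 2·3 + 3·-2 = 0

y = (p0:2, p1:0, p2:0, p3:3, p4:0, p5:0, p6:0, p7:0)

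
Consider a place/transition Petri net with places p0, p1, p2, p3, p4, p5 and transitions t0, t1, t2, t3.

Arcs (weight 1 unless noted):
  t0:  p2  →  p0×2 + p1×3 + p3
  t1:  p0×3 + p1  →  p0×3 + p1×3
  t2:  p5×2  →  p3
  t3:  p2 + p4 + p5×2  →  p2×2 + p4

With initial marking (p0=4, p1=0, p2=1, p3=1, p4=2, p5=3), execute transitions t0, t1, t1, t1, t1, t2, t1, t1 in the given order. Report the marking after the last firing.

(p0=6, p1=15, p2=0, p3=3, p4=2, p5=1)

step 1: fire t0:  (p0=4, p1=0, p2=1, p3=1, p4=2, p5=3) → (p0=6, p1=3, p2=0, p3=2, p4=2, p5=3)
step 2: fire t1:  (p0=6, p1=3, p2=0, p3=2, p4=2, p5=3) → (p0=6, p1=5, p2=0, p3=2, p4=2, p5=3)
step 3: fire t1:  (p0=6, p1=5, p2=0, p3=2, p4=2, p5=3) → (p0=6, p1=7, p2=0, p3=2, p4=2, p5=3)
step 4: fire t1:  (p0=6, p1=7, p2=0, p3=2, p4=2, p5=3) → (p0=6, p1=9, p2=0, p3=2, p4=2, p5=3)
step 5: fire t1:  (p0=6, p1=9, p2=0, p3=2, p4=2, p5=3) → (p0=6, p1=11, p2=0, p3=2, p4=2, p5=3)
step 6: fire t2:  (p0=6, p1=11, p2=0, p3=2, p4=2, p5=3) → (p0=6, p1=11, p2=0, p3=3, p4=2, p5=1)
step 7: fire t1:  (p0=6, p1=11, p2=0, p3=3, p4=2, p5=1) → (p0=6, p1=13, p2=0, p3=3, p4=2, p5=1)
step 8: fire t1:  (p0=6, p1=13, p2=0, p3=3, p4=2, p5=1) → (p0=6, p1=15, p2=0, p3=3, p4=2, p5=1)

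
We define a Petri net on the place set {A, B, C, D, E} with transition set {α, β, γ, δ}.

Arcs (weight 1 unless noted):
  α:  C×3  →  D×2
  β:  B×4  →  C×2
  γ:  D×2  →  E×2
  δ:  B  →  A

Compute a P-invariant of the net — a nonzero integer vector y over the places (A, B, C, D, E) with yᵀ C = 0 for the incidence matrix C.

Incidence matrix C (rows=places, cols=transitions):
        α    β    γ    δ
    A   0    0    0    1
    B   0   -4    0   -1
    C  -3    2    0    0
    D   2    0   -2    0
    E   0    0    2    0

Candidate y = [1, 1, 2, 3, 3]; check y·C column-wise:
  col α: 1·0 + 1·0 + 2·-3 + 3·2 + 3·0 = 0
  col β: 1·0 + 1·-4 + 2·2 + 3·0 + 3·0 = 0
  col γ: 1·0 + 1·0 + 2·0 + 3·-2 + 3·2 = 0
  col δ: 1·1 + 1·-1 + 2·0 + 3·0 + 3·0 = 0

y = (A:1, B:1, C:2, D:3, E:3)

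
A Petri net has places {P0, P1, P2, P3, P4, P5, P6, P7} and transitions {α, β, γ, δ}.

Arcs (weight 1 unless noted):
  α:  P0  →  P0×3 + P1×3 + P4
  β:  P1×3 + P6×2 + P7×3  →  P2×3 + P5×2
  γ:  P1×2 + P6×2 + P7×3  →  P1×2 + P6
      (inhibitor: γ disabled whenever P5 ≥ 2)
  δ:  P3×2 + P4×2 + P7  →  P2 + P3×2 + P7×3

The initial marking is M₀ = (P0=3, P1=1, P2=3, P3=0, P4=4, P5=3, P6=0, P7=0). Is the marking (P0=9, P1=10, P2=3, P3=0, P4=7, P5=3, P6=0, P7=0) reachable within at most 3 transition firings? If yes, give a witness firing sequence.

step 1: fire α:  (P0=3, P1=1, P2=3, P3=0, P4=4, P5=3, P6=0, P7=0) → (P0=5, P1=4, P2=3, P3=0, P4=5, P5=3, P6=0, P7=0)
step 2: fire α:  (P0=5, P1=4, P2=3, P3=0, P4=5, P5=3, P6=0, P7=0) → (P0=7, P1=7, P2=3, P3=0, P4=6, P5=3, P6=0, P7=0)
step 3: fire α:  (P0=7, P1=7, P2=3, P3=0, P4=6, P5=3, P6=0, P7=0) → (P0=9, P1=10, P2=3, P3=0, P4=7, P5=3, P6=0, P7=0)

YES — reachable via ⟨α, α, α⟩ (3 firings)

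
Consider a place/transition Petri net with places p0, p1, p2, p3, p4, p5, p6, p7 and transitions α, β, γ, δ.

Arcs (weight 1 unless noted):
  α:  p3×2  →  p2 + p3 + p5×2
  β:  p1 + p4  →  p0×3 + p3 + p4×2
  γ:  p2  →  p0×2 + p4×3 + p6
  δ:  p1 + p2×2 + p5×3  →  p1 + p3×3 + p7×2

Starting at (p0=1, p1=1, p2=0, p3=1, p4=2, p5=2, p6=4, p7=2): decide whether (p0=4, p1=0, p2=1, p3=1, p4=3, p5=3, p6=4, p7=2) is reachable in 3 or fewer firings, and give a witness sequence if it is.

NO — not reachable within 3 firings

depth 0: 1 marking
depth 1: 2 markings reached so far
depth 2: 3 markings reached so far
depth 3: 4 markings reached so far
target is not among the 4 markings reachable within 3 steps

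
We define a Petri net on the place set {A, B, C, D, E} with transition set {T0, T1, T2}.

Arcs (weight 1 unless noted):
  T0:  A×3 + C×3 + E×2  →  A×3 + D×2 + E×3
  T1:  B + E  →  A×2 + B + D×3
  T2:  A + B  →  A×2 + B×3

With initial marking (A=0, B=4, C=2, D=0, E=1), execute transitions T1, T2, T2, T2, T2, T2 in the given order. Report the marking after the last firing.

(A=7, B=14, C=2, D=3, E=0)

step 1: fire T1:  (A=0, B=4, C=2, D=0, E=1) → (A=2, B=4, C=2, D=3, E=0)
step 2: fire T2:  (A=2, B=4, C=2, D=3, E=0) → (A=3, B=6, C=2, D=3, E=0)
step 3: fire T2:  (A=3, B=6, C=2, D=3, E=0) → (A=4, B=8, C=2, D=3, E=0)
step 4: fire T2:  (A=4, B=8, C=2, D=3, E=0) → (A=5, B=10, C=2, D=3, E=0)
step 5: fire T2:  (A=5, B=10, C=2, D=3, E=0) → (A=6, B=12, C=2, D=3, E=0)
step 6: fire T2:  (A=6, B=12, C=2, D=3, E=0) → (A=7, B=14, C=2, D=3, E=0)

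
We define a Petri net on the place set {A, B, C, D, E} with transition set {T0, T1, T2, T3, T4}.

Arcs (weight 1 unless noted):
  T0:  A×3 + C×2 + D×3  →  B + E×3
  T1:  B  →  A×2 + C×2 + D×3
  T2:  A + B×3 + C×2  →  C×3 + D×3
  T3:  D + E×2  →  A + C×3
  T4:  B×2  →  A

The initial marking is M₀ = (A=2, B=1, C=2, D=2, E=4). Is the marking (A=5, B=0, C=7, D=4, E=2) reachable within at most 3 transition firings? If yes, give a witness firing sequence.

step 1: fire T1:  (A=2, B=1, C=2, D=2, E=4) → (A=4, B=0, C=4, D=5, E=4)
step 2: fire T3:  (A=4, B=0, C=4, D=5, E=4) → (A=5, B=0, C=7, D=4, E=2)

YES — reachable via ⟨T1, T3⟩ (2 firings)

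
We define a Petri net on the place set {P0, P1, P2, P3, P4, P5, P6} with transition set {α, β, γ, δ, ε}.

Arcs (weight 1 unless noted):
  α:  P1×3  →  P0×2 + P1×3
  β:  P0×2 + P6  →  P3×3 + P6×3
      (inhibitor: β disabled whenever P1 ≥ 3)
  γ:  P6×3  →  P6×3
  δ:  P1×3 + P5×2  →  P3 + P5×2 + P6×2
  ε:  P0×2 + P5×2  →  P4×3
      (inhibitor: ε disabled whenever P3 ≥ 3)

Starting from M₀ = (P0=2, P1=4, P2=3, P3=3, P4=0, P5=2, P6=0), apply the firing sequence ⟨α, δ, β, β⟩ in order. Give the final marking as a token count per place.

step 1: fire α:  (P0=2, P1=4, P2=3, P3=3, P4=0, P5=2, P6=0) → (P0=4, P1=4, P2=3, P3=3, P4=0, P5=2, P6=0)
step 2: fire δ:  (P0=4, P1=4, P2=3, P3=3, P4=0, P5=2, P6=0) → (P0=4, P1=1, P2=3, P3=4, P4=0, P5=2, P6=2)
step 3: fire β:  (P0=4, P1=1, P2=3, P3=4, P4=0, P5=2, P6=2) → (P0=2, P1=1, P2=3, P3=7, P4=0, P5=2, P6=4)
step 4: fire β:  (P0=2, P1=1, P2=3, P3=7, P4=0, P5=2, P6=4) → (P0=0, P1=1, P2=3, P3=10, P4=0, P5=2, P6=6)

(P0=0, P1=1, P2=3, P3=10, P4=0, P5=2, P6=6)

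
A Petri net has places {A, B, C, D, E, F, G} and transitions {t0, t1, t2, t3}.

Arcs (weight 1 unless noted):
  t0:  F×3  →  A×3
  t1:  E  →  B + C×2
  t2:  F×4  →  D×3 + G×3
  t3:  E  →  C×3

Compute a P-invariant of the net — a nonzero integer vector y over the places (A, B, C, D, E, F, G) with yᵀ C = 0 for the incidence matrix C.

Incidence matrix C (rows=places, cols=transitions):
       t0   t1   t2   t3
    A   3    0    0    0
    B   0    1    0    0
    C   0    2    0    3
    D   0    0    3    0
    E   0   -1    0   -1
    F  -3    0   -4    0
    G   0    0    3    0

Candidate y = [0, 1, 1, 0, 3, 0, 0]; check y·C column-wise:
  col t0: 0·3 + 1·0 + 1·0 + 3·0 + 0·-3 = 0
  col t1: 1·1 + 1·2 + 3·-1 = 0
  col t2: 1·0 + 1·0 + 0·3 + 3·0 + 0·-4 + 0·3 = 0
  col t3: 1·0 + 1·3 + 3·-1 = 0

y = (A:0, B:1, C:1, D:0, E:3, F:0, G:0)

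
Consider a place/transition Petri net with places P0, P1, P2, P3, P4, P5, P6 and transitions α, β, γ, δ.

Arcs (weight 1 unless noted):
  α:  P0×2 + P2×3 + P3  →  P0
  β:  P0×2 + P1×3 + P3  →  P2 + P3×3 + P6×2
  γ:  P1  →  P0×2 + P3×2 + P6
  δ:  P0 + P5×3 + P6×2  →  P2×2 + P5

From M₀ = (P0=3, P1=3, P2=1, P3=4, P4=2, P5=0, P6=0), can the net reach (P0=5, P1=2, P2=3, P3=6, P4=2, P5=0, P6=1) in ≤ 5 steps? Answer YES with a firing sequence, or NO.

NO — not reachable within 5 firings

depth 0: 1 marking
depth 1: 3 markings reached so far
depth 2: 4 markings reached so far
depth 3: 5 markings reached so far
depth 4: 5 markings reached so far
(frontier empty at depth 4; search complete)
target is not among the 5 markings reachable within 5 steps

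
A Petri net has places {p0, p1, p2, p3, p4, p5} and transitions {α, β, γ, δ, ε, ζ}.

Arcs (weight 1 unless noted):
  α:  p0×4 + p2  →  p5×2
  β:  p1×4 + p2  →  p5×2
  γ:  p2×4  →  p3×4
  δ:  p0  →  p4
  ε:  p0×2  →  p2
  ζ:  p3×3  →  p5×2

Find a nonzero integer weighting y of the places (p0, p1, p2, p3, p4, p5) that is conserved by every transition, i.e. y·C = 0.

y = (p0:1, p1:1, p2:2, p3:2, p4:1, p5:3)

Incidence matrix C (rows=places, cols=transitions):
        α    β    γ    δ    ε    ζ
   p0  -4    0    0   -1   -2    0
   p1   0   -4    0    0    0    0
   p2  -1   -1   -4    0    1    0
   p3   0    0    4    0    0   -3
   p4   0    0    0    1    0    0
   p5   2    2    0    0    0    2

Candidate y = [1, 1, 2, 2, 1, 3]; check y·C column-wise:
  col α: 1·-4 + 1·0 + 2·-1 + 2·0 + 1·0 + 3·2 = 0
  col β: 1·0 + 1·-4 + 2·-1 + 2·0 + 1·0 + 3·2 = 0
  col γ: 1·0 + 1·0 + 2·-4 + 2·4 + 1·0 + 3·0 = 0
  col δ: 1·-1 + 1·0 + 2·0 + 2·0 + 1·1 + 3·0 = 0
  col ε: 1·-2 + 1·0 + 2·1 + 2·0 + 1·0 + 3·0 = 0
  col ζ: 1·0 + 1·0 + 2·0 + 2·-3 + 1·0 + 3·2 = 0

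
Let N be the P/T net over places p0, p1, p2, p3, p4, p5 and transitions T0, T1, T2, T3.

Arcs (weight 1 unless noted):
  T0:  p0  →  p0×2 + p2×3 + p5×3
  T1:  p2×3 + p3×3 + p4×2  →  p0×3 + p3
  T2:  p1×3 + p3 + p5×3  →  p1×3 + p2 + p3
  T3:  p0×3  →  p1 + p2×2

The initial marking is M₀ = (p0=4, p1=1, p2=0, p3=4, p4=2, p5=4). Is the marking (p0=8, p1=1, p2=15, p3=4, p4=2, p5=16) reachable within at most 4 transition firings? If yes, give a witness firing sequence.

depth 0: 1 marking
depth 1: 3 markings reached so far
depth 2: 6 markings reached so far
depth 3: 10 markings reached so far
depth 4: 16 markings reached so far
target is not among the 16 markings reachable within 4 steps

NO — not reachable within 4 firings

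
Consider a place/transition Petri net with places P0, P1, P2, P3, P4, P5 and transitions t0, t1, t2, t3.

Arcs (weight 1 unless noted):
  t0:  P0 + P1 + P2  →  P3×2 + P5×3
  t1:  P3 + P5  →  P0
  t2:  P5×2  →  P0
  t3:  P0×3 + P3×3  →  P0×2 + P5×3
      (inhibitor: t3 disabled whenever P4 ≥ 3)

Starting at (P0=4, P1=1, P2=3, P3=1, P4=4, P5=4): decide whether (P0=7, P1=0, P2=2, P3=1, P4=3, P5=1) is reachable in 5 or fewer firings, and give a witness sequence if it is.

NO — not reachable within 5 firings

depth 0: 1 marking
depth 1: 4 markings reached so far
depth 2: 8 markings reached so far
depth 3: 11 markings reached so far
depth 4: 15 markings reached so far
depth 5: 18 markings reached so far
target is not among the 18 markings reachable within 5 steps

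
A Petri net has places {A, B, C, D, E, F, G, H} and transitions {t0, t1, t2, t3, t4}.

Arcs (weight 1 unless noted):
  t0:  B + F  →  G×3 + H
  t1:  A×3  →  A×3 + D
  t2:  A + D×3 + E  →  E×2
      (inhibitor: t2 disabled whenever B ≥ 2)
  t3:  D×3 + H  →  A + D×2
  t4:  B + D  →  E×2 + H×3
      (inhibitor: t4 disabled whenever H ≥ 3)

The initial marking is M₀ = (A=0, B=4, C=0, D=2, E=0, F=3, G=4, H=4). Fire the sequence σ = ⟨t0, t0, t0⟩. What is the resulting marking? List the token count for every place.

(A=0, B=1, C=0, D=2, E=0, F=0, G=13, H=7)

step 1: fire t0:  (A=0, B=4, C=0, D=2, E=0, F=3, G=4, H=4) → (A=0, B=3, C=0, D=2, E=0, F=2, G=7, H=5)
step 2: fire t0:  (A=0, B=3, C=0, D=2, E=0, F=2, G=7, H=5) → (A=0, B=2, C=0, D=2, E=0, F=1, G=10, H=6)
step 3: fire t0:  (A=0, B=2, C=0, D=2, E=0, F=1, G=10, H=6) → (A=0, B=1, C=0, D=2, E=0, F=0, G=13, H=7)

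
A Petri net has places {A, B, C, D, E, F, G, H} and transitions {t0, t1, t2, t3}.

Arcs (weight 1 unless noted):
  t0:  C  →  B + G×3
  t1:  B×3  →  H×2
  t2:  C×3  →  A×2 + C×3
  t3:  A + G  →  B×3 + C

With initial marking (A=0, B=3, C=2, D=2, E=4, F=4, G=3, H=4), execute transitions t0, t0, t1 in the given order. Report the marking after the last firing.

step 1: fire t0:  (A=0, B=3, C=2, D=2, E=4, F=4, G=3, H=4) → (A=0, B=4, C=1, D=2, E=4, F=4, G=6, H=4)
step 2: fire t0:  (A=0, B=4, C=1, D=2, E=4, F=4, G=6, H=4) → (A=0, B=5, C=0, D=2, E=4, F=4, G=9, H=4)
step 3: fire t1:  (A=0, B=5, C=0, D=2, E=4, F=4, G=9, H=4) → (A=0, B=2, C=0, D=2, E=4, F=4, G=9, H=6)

(A=0, B=2, C=0, D=2, E=4, F=4, G=9, H=6)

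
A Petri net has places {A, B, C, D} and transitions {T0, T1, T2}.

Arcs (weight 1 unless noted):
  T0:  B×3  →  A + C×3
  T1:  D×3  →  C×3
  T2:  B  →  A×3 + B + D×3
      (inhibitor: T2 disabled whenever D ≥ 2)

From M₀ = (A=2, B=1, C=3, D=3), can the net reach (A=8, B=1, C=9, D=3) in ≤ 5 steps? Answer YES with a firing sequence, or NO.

YES — reachable via ⟨T1, T2, T1, T2⟩ (4 firings)

step 1: fire T1:  (A=2, B=1, C=3, D=3) → (A=2, B=1, C=6, D=0)
step 2: fire T2:  (A=2, B=1, C=6, D=0) → (A=5, B=1, C=6, D=3)
step 3: fire T1:  (A=5, B=1, C=6, D=3) → (A=5, B=1, C=9, D=0)
step 4: fire T2:  (A=5, B=1, C=9, D=0) → (A=8, B=1, C=9, D=3)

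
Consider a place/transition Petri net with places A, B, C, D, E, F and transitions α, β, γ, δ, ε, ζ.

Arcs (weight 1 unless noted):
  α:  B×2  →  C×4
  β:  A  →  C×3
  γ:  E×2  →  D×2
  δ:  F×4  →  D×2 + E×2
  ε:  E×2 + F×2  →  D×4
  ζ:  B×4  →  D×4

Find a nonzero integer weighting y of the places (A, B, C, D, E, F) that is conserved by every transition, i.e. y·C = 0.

y = (A:3, B:2, C:1, D:2, E:2, F:2)

Incidence matrix C (rows=places, cols=transitions):
        α    β    γ    δ    ε    ζ
    A   0   -1    0    0    0    0
    B  -2    0    0    0    0   -4
    C   4    3    0    0    0    0
    D   0    0    2    2    4    4
    E   0    0   -2    2   -2    0
    F   0    0    0   -4   -2    0

Candidate y = [3, 2, 1, 2, 2, 2]; check y·C column-wise:
  col α: 3·0 + 2·-2 + 1·4 + 2·0 + 2·0 + 2·0 = 0
  col β: 3·-1 + 2·0 + 1·3 + 2·0 + 2·0 + 2·0 = 0
  col γ: 3·0 + 2·0 + 1·0 + 2·2 + 2·-2 + 2·0 = 0
  col δ: 3·0 + 2·0 + 1·0 + 2·2 + 2·2 + 2·-4 = 0
  col ε: 3·0 + 2·0 + 1·0 + 2·4 + 2·-2 + 2·-2 = 0
  col ζ: 3·0 + 2·-4 + 1·0 + 2·4 + 2·0 + 2·0 = 0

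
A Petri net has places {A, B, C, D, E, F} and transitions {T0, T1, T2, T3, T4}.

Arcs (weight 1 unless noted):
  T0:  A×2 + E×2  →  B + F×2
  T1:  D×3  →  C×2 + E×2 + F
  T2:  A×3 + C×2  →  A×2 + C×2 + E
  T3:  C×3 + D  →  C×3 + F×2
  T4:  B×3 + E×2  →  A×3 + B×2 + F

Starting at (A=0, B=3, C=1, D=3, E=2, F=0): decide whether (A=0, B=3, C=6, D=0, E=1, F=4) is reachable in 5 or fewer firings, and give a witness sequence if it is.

NO — not reachable within 5 firings

depth 0: 1 marking
depth 1: 3 markings reached so far
depth 2: 4 markings reached so far
depth 3: 6 markings reached so far
depth 4: 7 markings reached so far
depth 5: 7 markings reached so far
(frontier empty at depth 5; search complete)
target is not among the 7 markings reachable within 5 steps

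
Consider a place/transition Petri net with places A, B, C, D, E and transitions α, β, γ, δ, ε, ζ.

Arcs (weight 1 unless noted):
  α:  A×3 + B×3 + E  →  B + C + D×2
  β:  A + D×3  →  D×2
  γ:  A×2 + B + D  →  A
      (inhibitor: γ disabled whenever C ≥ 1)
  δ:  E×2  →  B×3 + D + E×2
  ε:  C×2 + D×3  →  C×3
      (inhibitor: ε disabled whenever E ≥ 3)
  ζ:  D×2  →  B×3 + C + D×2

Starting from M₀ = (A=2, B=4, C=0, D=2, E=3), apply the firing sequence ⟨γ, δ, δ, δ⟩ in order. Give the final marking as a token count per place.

(A=1, B=12, C=0, D=4, E=3)

step 1: fire γ:  (A=2, B=4, C=0, D=2, E=3) → (A=1, B=3, C=0, D=1, E=3)
step 2: fire δ:  (A=1, B=3, C=0, D=1, E=3) → (A=1, B=6, C=0, D=2, E=3)
step 3: fire δ:  (A=1, B=6, C=0, D=2, E=3) → (A=1, B=9, C=0, D=3, E=3)
step 4: fire δ:  (A=1, B=9, C=0, D=3, E=3) → (A=1, B=12, C=0, D=4, E=3)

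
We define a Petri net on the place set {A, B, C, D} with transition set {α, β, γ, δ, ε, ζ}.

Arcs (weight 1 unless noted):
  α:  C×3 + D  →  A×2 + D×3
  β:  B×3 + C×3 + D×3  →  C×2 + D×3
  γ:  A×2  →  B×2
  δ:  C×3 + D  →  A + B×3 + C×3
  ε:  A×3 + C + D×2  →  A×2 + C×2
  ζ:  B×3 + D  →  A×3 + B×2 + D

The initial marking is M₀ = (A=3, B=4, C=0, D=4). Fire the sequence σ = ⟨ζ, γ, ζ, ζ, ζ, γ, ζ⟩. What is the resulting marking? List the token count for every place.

step 1: fire ζ:  (A=3, B=4, C=0, D=4) → (A=6, B=3, C=0, D=4)
step 2: fire γ:  (A=6, B=3, C=0, D=4) → (A=4, B=5, C=0, D=4)
step 3: fire ζ:  (A=4, B=5, C=0, D=4) → (A=7, B=4, C=0, D=4)
step 4: fire ζ:  (A=7, B=4, C=0, D=4) → (A=10, B=3, C=0, D=4)
step 5: fire ζ:  (A=10, B=3, C=0, D=4) → (A=13, B=2, C=0, D=4)
step 6: fire γ:  (A=13, B=2, C=0, D=4) → (A=11, B=4, C=0, D=4)
step 7: fire ζ:  (A=11, B=4, C=0, D=4) → (A=14, B=3, C=0, D=4)

(A=14, B=3, C=0, D=4)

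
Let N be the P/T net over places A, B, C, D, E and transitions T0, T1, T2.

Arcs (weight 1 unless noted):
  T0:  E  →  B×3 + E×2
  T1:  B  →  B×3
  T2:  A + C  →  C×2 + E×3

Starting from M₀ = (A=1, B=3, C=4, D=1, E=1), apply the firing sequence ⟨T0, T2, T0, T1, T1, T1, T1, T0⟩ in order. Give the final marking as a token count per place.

step 1: fire T0:  (A=1, B=3, C=4, D=1, E=1) → (A=1, B=6, C=4, D=1, E=2)
step 2: fire T2:  (A=1, B=6, C=4, D=1, E=2) → (A=0, B=6, C=5, D=1, E=5)
step 3: fire T0:  (A=0, B=6, C=5, D=1, E=5) → (A=0, B=9, C=5, D=1, E=6)
step 4: fire T1:  (A=0, B=9, C=5, D=1, E=6) → (A=0, B=11, C=5, D=1, E=6)
step 5: fire T1:  (A=0, B=11, C=5, D=1, E=6) → (A=0, B=13, C=5, D=1, E=6)
step 6: fire T1:  (A=0, B=13, C=5, D=1, E=6) → (A=0, B=15, C=5, D=1, E=6)
step 7: fire T1:  (A=0, B=15, C=5, D=1, E=6) → (A=0, B=17, C=5, D=1, E=6)
step 8: fire T0:  (A=0, B=17, C=5, D=1, E=6) → (A=0, B=20, C=5, D=1, E=7)

(A=0, B=20, C=5, D=1, E=7)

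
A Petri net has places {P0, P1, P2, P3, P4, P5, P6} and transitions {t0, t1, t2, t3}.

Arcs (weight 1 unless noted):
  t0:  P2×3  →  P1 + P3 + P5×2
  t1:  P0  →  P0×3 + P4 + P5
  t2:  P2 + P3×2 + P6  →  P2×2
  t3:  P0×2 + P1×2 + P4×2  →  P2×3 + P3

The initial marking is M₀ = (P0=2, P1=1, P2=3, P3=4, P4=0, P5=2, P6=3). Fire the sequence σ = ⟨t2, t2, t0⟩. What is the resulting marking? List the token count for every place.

step 1: fire t2:  (P0=2, P1=1, P2=3, P3=4, P4=0, P5=2, P6=3) → (P0=2, P1=1, P2=4, P3=2, P4=0, P5=2, P6=2)
step 2: fire t2:  (P0=2, P1=1, P2=4, P3=2, P4=0, P5=2, P6=2) → (P0=2, P1=1, P2=5, P3=0, P4=0, P5=2, P6=1)
step 3: fire t0:  (P0=2, P1=1, P2=5, P3=0, P4=0, P5=2, P6=1) → (P0=2, P1=2, P2=2, P3=1, P4=0, P5=4, P6=1)

(P0=2, P1=2, P2=2, P3=1, P4=0, P5=4, P6=1)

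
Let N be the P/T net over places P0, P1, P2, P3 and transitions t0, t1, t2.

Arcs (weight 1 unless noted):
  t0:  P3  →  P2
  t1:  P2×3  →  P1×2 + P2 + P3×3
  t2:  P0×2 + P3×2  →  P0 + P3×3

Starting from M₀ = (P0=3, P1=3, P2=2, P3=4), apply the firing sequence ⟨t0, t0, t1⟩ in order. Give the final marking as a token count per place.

(P0=3, P1=5, P2=2, P3=5)

step 1: fire t0:  (P0=3, P1=3, P2=2, P3=4) → (P0=3, P1=3, P2=3, P3=3)
step 2: fire t0:  (P0=3, P1=3, P2=3, P3=3) → (P0=3, P1=3, P2=4, P3=2)
step 3: fire t1:  (P0=3, P1=3, P2=4, P3=2) → (P0=3, P1=5, P2=2, P3=5)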